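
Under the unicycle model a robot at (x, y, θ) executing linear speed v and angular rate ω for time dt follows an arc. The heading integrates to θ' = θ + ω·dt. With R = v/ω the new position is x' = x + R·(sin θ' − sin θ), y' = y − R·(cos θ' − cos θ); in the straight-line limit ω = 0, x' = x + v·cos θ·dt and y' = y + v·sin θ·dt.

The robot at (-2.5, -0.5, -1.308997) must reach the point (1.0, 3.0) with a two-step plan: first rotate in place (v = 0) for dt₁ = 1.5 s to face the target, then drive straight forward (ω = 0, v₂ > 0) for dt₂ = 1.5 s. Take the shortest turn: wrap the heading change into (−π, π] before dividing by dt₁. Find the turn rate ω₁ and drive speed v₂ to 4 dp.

ω₁ = 1.3963, v₂ = 3.2998

heading to target = atan2(3−-0.5, 1−-2.5) = 0.7854
Δθ = wrap(0.7854 − -1.3090) = 2.0944; ω₁ = Δθ/dt₁ = 1.3963
distance = √((1−-2.5)² + (3−-0.5)²) = 4.9497; v₂ = distance/dt₂ = 3.2998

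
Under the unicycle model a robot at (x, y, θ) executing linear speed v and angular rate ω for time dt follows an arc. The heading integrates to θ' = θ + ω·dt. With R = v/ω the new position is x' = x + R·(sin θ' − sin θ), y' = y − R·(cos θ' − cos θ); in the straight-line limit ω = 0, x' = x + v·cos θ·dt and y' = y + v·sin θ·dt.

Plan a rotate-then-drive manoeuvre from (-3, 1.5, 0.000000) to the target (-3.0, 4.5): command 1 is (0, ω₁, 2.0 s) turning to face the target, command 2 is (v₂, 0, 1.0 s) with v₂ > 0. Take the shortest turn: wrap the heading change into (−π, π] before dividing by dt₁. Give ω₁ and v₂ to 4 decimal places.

ω₁ = 0.7854, v₂ = 3.0000

heading to target = atan2(4.5−1.5, -3−-3) = 1.5708
Δθ = wrap(1.5708 − 0.0000) = 1.5708; ω₁ = Δθ/dt₁ = 0.7854
distance = √((-3−-3)² + (4.5−1.5)²) = 3.0000; v₂ = distance/dt₂ = 3.0000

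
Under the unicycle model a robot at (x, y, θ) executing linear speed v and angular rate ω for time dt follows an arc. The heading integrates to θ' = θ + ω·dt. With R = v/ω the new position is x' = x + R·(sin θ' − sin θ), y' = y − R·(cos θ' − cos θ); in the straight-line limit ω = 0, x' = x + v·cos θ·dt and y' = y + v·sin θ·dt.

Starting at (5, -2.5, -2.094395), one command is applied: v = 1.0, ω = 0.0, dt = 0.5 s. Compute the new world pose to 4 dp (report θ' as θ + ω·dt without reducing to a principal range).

(4.7500, -2.9330, -2.0944)

θ' = -2.0944 + 0.0·0.5 = -2.0944
ω = 0 → straight: x' = 5 + 1.0·cos(-2.0944)·0.5 = 4.7500
y' = -2.5 + 1.0·sin(-2.0944)·0.5 = -2.9330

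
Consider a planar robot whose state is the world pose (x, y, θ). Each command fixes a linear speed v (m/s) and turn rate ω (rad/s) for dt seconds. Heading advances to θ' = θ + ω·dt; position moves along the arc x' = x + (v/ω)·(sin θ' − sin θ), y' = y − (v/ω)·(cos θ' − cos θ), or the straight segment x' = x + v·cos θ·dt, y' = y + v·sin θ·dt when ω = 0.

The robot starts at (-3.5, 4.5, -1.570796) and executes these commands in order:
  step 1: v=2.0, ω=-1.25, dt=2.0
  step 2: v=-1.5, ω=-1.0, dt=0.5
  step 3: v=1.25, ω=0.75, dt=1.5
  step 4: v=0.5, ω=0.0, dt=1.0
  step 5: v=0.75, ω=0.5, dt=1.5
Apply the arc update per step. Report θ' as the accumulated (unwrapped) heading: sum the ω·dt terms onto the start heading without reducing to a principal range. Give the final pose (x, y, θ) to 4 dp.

step 1: θ'=-4.0708 (R=-1.6000) → pose (-6.3818, 3.5424, -4.0708)
step 2: θ'=-4.5708 (R=1.5000) → pose (-6.0986, 2.8564, -4.5708)
step 3: θ'=-3.4458 (R=1.6667) → pose (-7.2493, 4.2114, -3.4458)
step 4: θ'=-3.4458 (straight) → pose (-7.7264, 4.3611, -3.4458)
step 5: θ'=-2.6958 (R=1.5000) → pose (-8.8224, 4.2834, -2.6958)

(-8.8224, 4.2834, -2.6958)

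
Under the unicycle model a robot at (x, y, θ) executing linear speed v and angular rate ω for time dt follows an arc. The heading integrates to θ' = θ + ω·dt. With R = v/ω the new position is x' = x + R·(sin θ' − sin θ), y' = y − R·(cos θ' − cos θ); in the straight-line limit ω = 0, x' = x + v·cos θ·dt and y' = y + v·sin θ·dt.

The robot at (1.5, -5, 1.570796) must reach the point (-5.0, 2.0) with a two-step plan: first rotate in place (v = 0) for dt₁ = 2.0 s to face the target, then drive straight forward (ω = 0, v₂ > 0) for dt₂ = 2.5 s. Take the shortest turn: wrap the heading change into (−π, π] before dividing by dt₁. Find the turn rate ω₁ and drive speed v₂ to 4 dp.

ω₁ = 0.3742, v₂ = 3.8210

heading to target = atan2(2−-5, -5−1.5) = 2.3192
Δθ = wrap(2.3192 − 1.5708) = 0.7484; ω₁ = Δθ/dt₁ = 0.3742
distance = √((-5−1.5)² + (2−-5)²) = 9.5525; v₂ = distance/dt₂ = 3.8210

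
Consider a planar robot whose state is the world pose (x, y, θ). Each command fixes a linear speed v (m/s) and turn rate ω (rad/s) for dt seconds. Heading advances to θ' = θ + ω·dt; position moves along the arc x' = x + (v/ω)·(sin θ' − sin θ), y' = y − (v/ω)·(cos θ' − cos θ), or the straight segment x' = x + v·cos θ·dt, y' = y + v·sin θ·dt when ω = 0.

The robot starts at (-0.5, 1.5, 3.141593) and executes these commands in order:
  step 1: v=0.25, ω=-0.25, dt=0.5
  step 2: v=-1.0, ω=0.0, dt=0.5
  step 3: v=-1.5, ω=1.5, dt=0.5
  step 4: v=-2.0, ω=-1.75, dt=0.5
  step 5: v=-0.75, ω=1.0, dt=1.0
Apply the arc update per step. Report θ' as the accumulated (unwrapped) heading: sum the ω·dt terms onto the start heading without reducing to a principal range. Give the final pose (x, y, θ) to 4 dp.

(2.2294, 1.9851, 3.8916)

step 1: θ'=3.0166 (R=-1.0000) → pose (-0.6247, 1.5078, 3.0166)
step 2: θ'=3.0166 (straight) → pose (-0.1286, 1.4455, 3.0166)
step 3: θ'=3.7666 (R=-1.0000) → pose (0.5812, 1.6267, 3.7666)
step 4: θ'=2.8916 (R=1.1429) → pose (1.5326, 1.8072, 2.8916)
step 5: θ'=3.8916 (R=-0.7500) → pose (2.2294, 1.9851, 3.8916)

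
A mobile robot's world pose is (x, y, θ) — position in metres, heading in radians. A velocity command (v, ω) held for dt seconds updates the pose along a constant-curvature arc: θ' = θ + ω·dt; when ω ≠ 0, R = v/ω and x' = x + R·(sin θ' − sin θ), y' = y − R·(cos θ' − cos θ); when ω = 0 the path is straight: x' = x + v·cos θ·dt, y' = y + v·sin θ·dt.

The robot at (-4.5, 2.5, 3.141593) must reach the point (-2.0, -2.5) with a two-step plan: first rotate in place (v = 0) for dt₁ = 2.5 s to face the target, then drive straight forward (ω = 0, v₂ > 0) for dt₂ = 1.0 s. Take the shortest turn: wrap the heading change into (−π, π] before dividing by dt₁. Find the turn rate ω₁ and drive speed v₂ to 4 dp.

ω₁ = 0.8138, v₂ = 5.5902

heading to target = atan2(-2.5−2.5, -2−-4.5) = -1.1071
Δθ = wrap(-1.1071 − 3.1416) = 2.0344; ω₁ = Δθ/dt₁ = 0.8138
distance = √((-2−-4.5)² + (-2.5−2.5)²) = 5.5902; v₂ = distance/dt₂ = 5.5902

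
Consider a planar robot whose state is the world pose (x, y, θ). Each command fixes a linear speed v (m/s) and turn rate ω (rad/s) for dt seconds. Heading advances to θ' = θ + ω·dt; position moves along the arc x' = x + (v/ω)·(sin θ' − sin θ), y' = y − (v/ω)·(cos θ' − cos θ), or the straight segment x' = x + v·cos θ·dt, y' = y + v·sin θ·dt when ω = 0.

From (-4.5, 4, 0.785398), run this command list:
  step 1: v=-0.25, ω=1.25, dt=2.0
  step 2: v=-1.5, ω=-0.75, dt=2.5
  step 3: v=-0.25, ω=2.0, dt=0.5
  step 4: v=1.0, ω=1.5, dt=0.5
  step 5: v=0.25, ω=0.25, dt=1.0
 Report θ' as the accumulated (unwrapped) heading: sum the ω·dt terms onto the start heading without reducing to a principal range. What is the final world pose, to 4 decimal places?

(-2.7335, 1.3834, 3.4104)

step 1: θ'=3.2854 (R=-0.2000) → pose (-4.3299, 3.6606, 3.2854)
step 2: θ'=1.4104 (R=2.0000) → pose (-2.0690, 1.3619, 1.4104)
step 3: θ'=2.4104 (R=-0.1250) → pose (-2.0290, 1.2489, 2.4104)
step 4: θ'=3.1604 (R=0.6667) → pose (-2.4868, 1.4192, 3.1604)
step 5: θ'=3.4104 (R=1.0000) → pose (-2.7335, 1.3834, 3.4104)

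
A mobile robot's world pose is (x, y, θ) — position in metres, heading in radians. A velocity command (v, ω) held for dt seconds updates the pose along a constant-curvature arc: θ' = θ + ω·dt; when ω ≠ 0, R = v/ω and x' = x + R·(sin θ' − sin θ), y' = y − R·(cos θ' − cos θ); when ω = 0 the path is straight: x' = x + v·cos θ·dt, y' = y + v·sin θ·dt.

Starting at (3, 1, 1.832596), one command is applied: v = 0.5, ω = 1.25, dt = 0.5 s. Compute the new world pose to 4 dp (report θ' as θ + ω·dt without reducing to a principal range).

(2.8664, 1.2065, 2.4576)

θ' = 1.8326 + 1.25·0.5 = 2.4576
R = v/ω = 0.5/1.25 = 0.4000
x' = 3 + 0.4000·(sin 2.4576 − sin 1.8326) = 2.8664
y' = 1 − 0.4000·(cos 2.4576 − cos 1.8326) = 1.2065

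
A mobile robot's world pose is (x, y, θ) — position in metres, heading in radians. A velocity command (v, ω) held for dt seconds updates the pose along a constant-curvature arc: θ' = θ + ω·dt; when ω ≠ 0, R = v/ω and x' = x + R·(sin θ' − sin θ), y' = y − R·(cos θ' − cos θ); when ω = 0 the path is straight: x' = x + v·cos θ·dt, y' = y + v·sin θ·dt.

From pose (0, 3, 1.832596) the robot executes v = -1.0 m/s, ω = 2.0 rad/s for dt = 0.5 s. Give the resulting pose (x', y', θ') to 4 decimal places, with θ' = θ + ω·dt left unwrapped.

θ' = 1.8326 + 2.0·0.5 = 2.8326
R = v/ω = -1.0/2.0 = -0.5000
x' = 0 + -0.5000·(sin 2.8326 − sin 1.8326) = 0.3309
y' = 3 − -0.5000·(cos 2.8326 − cos 1.8326) = 2.6531

(0.3309, 2.6531, 2.8326)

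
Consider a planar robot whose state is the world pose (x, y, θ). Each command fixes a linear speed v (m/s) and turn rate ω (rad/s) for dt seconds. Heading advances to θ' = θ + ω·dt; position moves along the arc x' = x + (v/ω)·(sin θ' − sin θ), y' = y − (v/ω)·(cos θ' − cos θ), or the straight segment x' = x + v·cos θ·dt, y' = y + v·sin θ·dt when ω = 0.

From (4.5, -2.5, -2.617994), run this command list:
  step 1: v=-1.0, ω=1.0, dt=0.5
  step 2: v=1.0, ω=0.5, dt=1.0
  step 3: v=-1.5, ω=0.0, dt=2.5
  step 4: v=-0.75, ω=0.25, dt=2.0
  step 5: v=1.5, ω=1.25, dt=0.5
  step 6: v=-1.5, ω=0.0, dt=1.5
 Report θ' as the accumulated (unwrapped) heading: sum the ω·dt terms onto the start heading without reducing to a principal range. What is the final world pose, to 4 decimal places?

(2.9712, 2.6321, -0.4930)

step 1: θ'=-2.1180 (R=-1.0000) → pose (4.8540, -2.1543, -2.1180)
step 2: θ'=-1.6180 (R=2.0000) → pose (4.5642, -3.1005, -1.6180)
step 3: θ'=-1.6180 (straight) → pose (4.7411, 0.6453, -1.6180)
step 4: θ'=-1.1180 (R=-3.0000) → pose (4.4421, 2.0993, -1.1180)
step 5: θ'=-0.4930 (R=1.2000) → pose (4.9533, 1.5672, -0.4930)
step 6: θ'=-0.4930 (straight) → pose (2.9712, 2.6321, -0.4930)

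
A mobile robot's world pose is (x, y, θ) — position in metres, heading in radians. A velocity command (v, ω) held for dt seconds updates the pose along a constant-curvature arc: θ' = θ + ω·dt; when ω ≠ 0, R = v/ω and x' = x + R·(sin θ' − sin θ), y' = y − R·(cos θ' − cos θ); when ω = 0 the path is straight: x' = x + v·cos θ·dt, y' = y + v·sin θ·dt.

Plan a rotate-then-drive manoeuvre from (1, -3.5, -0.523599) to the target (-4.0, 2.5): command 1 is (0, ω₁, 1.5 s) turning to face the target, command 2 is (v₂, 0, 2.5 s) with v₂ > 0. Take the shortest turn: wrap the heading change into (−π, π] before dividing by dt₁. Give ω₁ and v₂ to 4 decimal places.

ω₁ = 1.8594, v₂ = 3.1241

heading to target = atan2(2.5−-3.5, -4−1) = 2.2655
Δθ = wrap(2.2655 − -0.5236) = 2.7891; ω₁ = Δθ/dt₁ = 1.8594
distance = √((-4−1)² + (2.5−-3.5)²) = 7.8102; v₂ = distance/dt₂ = 3.1241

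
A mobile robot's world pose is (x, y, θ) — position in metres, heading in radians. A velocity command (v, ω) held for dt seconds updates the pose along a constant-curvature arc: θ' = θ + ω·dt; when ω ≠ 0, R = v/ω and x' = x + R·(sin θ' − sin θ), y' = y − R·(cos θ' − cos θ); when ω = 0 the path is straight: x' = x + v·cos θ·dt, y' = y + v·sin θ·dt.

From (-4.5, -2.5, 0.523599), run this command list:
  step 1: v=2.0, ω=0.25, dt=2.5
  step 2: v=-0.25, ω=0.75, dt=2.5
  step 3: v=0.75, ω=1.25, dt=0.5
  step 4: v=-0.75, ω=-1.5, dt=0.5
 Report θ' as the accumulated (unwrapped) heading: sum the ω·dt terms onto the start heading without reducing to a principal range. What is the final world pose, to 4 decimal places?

step 1: θ'=1.1486 (R=8.0000) → pose (-1.2025, 1.1501, 1.1486)
step 2: θ'=3.0236 (R=-0.3333) → pose (-0.9377, 0.6825, 3.0236)
step 3: θ'=3.6486 (R=0.6000) → pose (-1.2996, 0.6112, 3.6486)
step 4: θ'=2.8986 (R=0.5000) → pose (-0.9365, 0.6594, 2.8986)

(-0.9365, 0.6594, 2.8986)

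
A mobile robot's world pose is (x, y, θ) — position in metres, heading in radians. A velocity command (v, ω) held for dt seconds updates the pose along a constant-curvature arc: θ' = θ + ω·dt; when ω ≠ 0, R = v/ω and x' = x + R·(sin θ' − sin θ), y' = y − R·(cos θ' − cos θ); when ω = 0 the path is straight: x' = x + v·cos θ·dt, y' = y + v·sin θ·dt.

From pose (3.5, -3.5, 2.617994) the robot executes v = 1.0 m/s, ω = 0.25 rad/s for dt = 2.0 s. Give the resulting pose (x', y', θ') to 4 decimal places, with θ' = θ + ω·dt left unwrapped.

θ' = 2.6180 + 0.25·2.0 = 3.1180
R = v/ω = 1.0/0.25 = 4.0000
x' = 3.5 + 4.0000·(sin 3.1180 − sin 2.6180) = 1.5944
y' = -3.5 − 4.0000·(cos 3.1180 − cos 2.6180) = -2.9652

(1.5944, -2.9652, 3.1180)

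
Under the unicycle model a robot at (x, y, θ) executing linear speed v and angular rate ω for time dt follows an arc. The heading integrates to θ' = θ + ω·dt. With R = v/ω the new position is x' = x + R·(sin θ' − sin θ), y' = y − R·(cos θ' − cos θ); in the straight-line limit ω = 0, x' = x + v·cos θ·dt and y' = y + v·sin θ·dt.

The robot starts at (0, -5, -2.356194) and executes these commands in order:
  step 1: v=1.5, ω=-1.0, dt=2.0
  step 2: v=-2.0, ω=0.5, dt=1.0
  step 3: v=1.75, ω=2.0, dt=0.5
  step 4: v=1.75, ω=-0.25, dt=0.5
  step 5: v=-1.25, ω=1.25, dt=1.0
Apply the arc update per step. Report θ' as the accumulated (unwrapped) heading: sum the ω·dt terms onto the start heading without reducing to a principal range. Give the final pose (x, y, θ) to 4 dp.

step 1: θ'=-4.3562 (R=-1.5000) → pose (-2.4665, -4.4624, -4.3562)
step 2: θ'=-3.8562 (R=-4.0000) → pose (-1.3388, -6.0890, -3.8562)
step 3: θ'=-2.8562 (R=0.8750) → pose (-2.1586, -5.9103, -2.8562)
step 4: θ'=-2.9812 (R=-7.0000) → pose (-3.0114, -6.1036, -2.9812)
step 5: θ'=-1.7312 (R=-1.0000) → pose (-2.1839, -5.2762, -1.7312)

(-2.1839, -5.2762, -1.7312)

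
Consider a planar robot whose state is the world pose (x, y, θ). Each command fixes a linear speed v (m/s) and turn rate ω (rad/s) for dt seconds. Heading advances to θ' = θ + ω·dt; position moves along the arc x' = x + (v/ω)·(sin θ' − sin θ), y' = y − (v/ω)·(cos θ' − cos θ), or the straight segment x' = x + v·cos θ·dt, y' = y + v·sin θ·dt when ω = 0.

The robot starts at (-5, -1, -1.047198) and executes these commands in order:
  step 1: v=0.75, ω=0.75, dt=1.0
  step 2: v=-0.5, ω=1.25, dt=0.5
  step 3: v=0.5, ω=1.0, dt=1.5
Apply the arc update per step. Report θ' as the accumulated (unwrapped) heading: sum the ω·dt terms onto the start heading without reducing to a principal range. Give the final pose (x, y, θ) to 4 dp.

step 1: θ'=-0.2972 (R=1.0000) → pose (-4.4268, -1.4562, -0.2972)
step 2: θ'=0.3278 (R=-0.4000) → pose (-4.6727, -1.4599, 0.3278)
step 3: θ'=1.8278 (R=0.5000) → pose (-4.3501, -0.8595, 1.8278)

(-4.3501, -0.8595, 1.8278)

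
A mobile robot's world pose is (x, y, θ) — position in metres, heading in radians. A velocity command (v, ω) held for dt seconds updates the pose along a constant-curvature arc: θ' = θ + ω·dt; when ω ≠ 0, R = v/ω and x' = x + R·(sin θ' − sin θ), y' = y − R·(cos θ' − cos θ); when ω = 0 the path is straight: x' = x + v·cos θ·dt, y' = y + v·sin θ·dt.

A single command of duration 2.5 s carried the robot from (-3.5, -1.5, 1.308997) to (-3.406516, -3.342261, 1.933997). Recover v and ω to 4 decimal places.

Δθ = 1.933997 − 1.308997 = 0.625000
ω = Δθ/dt = 0.625000/2.5 = 0.2500
R = −Δy/(cos θ' − cos θ) = -3.0000
v = R·ω = -3.0000·0.2500 = -0.7500

v = -0.7500, ω = 0.2500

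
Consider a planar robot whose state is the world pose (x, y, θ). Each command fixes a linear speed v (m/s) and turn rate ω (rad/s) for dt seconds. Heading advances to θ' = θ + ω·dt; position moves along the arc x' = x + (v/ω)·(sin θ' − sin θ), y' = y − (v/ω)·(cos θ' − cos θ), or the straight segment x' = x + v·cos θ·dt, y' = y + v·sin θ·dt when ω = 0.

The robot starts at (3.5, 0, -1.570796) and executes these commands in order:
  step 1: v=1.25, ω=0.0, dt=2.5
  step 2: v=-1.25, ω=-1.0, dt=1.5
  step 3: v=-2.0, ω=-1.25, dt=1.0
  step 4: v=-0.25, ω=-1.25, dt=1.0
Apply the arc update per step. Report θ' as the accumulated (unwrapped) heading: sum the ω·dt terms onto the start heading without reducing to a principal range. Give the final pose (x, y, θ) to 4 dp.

(6.1995, -3.0912, -5.5708)

step 1: θ'=-1.5708 (straight) → pose (3.5000, -3.1250, -1.5708)
step 2: θ'=-3.0708 (R=1.2500) → pose (4.6616, -1.8781, -3.0708)
step 3: θ'=-4.3208 (R=1.6000) → pose (6.2536, -2.8635, -4.3208)
step 4: θ'=-5.5708 (R=0.2000) → pose (6.1995, -3.0912, -5.5708)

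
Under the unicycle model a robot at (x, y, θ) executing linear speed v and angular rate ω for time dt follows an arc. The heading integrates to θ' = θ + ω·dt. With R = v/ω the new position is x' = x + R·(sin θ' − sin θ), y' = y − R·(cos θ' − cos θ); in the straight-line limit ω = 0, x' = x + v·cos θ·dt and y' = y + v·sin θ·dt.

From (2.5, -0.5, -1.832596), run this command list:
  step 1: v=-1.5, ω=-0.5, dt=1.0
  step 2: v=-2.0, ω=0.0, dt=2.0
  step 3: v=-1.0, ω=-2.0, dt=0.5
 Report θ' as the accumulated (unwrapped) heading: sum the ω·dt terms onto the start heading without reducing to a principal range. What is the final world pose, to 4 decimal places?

step 1: θ'=-2.3326 (R=3.0000) → pose (3.2270, 0.7942, -2.3326)
step 2: θ'=-2.3326 (straight) → pose (5.9879, 3.6886, -2.3326)
step 3: θ'=-3.3326 (R=0.5000) → pose (6.4446, 3.8344, -3.3326)

(6.4446, 3.8344, -3.3326)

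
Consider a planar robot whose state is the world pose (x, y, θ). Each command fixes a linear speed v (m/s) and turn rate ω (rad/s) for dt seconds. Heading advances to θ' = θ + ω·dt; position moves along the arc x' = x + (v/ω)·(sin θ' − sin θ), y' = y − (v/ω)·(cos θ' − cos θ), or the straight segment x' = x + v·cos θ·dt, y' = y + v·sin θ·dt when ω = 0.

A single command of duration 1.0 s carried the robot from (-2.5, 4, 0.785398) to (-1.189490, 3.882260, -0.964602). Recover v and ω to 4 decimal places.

v = 1.5000, ω = -1.7500

Δθ = -0.964602 − 0.785398 = -1.750000
ω = Δθ/dt = -1.750000/1.0 = -1.7500
R = Δx/(sin θ' − sin θ) = -0.8571
v = R·ω = -0.8571·-1.7500 = 1.5000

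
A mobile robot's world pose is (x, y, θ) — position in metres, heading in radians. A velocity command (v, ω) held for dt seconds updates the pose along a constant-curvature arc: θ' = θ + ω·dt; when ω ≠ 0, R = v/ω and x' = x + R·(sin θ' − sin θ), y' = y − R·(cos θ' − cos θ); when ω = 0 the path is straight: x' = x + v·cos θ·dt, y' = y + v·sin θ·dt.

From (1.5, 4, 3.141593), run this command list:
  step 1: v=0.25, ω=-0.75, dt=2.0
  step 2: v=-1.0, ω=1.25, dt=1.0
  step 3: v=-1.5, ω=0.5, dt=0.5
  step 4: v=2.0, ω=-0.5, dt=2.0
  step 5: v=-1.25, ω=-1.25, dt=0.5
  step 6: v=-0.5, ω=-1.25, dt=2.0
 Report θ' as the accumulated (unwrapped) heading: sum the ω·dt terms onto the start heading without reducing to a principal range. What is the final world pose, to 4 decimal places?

(-1.4314, 4.5423, -0.9834)

step 1: θ'=1.6416 (R=-0.3333) → pose (1.1675, 4.3098, 1.6416)
step 2: θ'=2.8916 (R=-0.8000) → pose (1.7676, 3.5912, 2.8916)
step 3: θ'=3.1416 (R=-3.0000) → pose (2.5098, 3.4980, 3.1416)
step 4: θ'=2.1416 (R=-4.0000) → pose (-0.8561, 5.3367, 2.1416)
step 5: θ'=1.5166 (R=1.0000) → pose (-0.6990, 4.7423, 1.5166)
step 6: θ'=-0.9834 (R=0.4000) → pose (-1.4314, 4.5423, -0.9834)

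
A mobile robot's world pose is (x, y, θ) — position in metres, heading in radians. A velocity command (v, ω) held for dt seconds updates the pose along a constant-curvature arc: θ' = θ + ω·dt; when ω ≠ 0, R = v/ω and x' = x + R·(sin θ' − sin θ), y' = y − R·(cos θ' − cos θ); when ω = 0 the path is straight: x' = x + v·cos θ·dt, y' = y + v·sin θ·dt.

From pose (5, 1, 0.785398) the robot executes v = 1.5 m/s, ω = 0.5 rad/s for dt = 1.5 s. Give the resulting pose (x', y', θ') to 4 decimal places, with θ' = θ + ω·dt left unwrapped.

(5.8768, 3.0151, 1.5354)

θ' = 0.7854 + 0.5·1.5 = 1.5354
R = v/ω = 1.5/0.5 = 3.0000
x' = 5 + 3.0000·(sin 1.5354 − sin 0.7854) = 5.8768
y' = 1 − 3.0000·(cos 1.5354 − cos 0.7854) = 3.0151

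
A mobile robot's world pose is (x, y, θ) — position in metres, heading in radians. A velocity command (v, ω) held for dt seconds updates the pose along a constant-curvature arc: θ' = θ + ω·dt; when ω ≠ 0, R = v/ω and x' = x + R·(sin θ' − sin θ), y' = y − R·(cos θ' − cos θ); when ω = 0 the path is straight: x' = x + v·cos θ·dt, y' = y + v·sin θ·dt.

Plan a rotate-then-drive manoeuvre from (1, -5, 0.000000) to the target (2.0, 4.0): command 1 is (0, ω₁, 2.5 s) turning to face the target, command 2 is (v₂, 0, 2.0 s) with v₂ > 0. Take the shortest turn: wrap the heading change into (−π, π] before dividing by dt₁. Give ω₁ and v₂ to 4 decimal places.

heading to target = atan2(4−-5, 2−1) = 1.4601
Δθ = wrap(1.4601 − 0.0000) = 1.4601; ω₁ = Δθ/dt₁ = 0.5841
distance = √((2−1)² + (4−-5)²) = 9.0554; v₂ = distance/dt₂ = 4.5277

ω₁ = 0.5841, v₂ = 4.5277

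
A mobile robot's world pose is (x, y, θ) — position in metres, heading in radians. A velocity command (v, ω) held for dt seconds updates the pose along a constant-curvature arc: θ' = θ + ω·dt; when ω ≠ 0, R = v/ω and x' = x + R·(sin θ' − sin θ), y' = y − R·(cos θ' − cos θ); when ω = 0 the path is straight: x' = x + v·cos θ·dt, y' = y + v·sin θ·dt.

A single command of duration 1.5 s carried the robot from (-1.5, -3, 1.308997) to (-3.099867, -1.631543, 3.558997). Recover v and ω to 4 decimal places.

Δθ = 3.558997 − 1.308997 = 2.250000
ω = Δθ/dt = 2.250000/1.5 = 1.5000
R = Δx/(sin θ' − sin θ) = 1.1667
v = R·ω = 1.1667·1.5000 = 1.7500

v = 1.7500, ω = 1.5000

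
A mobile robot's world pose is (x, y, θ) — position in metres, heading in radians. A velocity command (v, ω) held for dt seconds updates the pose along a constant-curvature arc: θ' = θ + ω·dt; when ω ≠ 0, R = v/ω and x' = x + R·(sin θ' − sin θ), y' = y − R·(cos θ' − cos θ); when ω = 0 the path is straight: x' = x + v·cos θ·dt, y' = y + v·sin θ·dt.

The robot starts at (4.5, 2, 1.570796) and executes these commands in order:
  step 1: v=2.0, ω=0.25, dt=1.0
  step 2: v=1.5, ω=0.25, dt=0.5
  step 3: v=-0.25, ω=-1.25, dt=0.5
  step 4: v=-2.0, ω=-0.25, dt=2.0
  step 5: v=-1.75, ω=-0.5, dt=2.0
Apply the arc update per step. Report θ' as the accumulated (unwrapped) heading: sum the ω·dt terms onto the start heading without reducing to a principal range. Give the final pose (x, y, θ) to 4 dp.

step 1: θ'=1.8208 (R=8.0000) → pose (4.2513, 3.9792, 1.8208)
step 2: θ'=1.9458 (R=6.0000) → pose (4.0209, 4.6924, 1.9458)
step 3: θ'=1.3208 (R=0.2000) → pose (4.0286, 4.5697, 1.3208)
step 4: θ'=0.8208 (R=8.0000) → pose (2.1308, 1.0958, 0.8208)
step 5: θ'=-0.1792 (R=3.5000) → pose (-1.0540, 0.0376, -0.1792)

(-1.0540, 0.0376, -0.1792)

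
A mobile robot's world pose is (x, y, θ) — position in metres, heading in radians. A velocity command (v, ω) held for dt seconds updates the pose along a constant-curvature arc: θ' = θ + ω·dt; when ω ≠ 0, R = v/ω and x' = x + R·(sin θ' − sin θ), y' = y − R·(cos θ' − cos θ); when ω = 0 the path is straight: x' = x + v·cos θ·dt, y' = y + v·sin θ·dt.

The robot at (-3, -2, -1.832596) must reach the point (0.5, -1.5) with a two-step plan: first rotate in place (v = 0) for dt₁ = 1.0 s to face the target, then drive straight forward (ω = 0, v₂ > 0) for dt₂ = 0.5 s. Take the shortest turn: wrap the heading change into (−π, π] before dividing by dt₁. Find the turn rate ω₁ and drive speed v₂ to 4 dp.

ω₁ = 1.9745, v₂ = 7.0711

heading to target = atan2(-1.5−-2, 0.5−-3) = 0.1419
Δθ = wrap(0.1419 − -1.8326) = 1.9745; ω₁ = Δθ/dt₁ = 1.9745
distance = √((0.5−-3)² + (-1.5−-2)²) = 3.5355; v₂ = distance/dt₂ = 7.0711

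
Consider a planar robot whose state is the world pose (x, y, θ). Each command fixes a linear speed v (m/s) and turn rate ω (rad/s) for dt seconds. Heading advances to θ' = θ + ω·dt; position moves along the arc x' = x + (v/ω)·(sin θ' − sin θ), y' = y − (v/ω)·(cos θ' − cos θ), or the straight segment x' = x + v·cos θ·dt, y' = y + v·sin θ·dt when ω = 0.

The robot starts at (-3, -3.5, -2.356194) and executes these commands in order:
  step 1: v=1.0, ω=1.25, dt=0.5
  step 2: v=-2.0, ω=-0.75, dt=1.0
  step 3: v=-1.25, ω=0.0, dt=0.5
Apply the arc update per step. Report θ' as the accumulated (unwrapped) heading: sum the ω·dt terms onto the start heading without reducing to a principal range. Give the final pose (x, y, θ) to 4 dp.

(-1.7338, -1.8744, -2.4812)

step 1: θ'=-1.7312 (R=0.8000) → pose (-3.2240, -3.9379, -1.7312)
step 2: θ'=-2.4812 (R=2.6667) → pose (-2.2274, -2.2578, -2.4812)
step 3: θ'=-2.4812 (straight) → pose (-1.7338, -1.8744, -2.4812)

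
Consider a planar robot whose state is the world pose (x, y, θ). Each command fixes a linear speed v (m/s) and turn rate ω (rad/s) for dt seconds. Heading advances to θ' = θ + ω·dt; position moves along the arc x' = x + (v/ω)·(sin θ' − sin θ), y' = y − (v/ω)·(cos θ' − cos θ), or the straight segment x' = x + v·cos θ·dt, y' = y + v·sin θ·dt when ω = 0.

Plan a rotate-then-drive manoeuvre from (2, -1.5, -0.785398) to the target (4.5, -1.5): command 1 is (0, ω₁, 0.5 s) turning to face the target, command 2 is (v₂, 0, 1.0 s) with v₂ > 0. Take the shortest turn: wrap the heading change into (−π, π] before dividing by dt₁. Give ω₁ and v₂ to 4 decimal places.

ω₁ = 1.5708, v₂ = 2.5000

heading to target = atan2(-1.5−-1.5, 4.5−2) = 0.0000
Δθ = wrap(0.0000 − -0.7854) = 0.7854; ω₁ = Δθ/dt₁ = 1.5708
distance = √((4.5−2)² + (-1.5−-1.5)²) = 2.5000; v₂ = distance/dt₂ = 2.5000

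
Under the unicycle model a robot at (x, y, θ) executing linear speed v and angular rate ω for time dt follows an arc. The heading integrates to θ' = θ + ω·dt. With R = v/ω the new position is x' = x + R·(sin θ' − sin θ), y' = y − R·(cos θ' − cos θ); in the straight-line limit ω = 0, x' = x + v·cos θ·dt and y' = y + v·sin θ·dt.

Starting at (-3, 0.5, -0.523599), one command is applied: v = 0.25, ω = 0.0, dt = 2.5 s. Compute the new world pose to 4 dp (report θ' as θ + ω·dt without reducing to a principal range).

θ' = -0.5236 + 0.0·2.5 = -0.5236
ω = 0 → straight: x' = -3 + 0.25·cos(-0.5236)·2.5 = -2.4587
y' = 0.5 + 0.25·sin(-0.5236)·2.5 = 0.1875

(-2.4587, 0.1875, -0.5236)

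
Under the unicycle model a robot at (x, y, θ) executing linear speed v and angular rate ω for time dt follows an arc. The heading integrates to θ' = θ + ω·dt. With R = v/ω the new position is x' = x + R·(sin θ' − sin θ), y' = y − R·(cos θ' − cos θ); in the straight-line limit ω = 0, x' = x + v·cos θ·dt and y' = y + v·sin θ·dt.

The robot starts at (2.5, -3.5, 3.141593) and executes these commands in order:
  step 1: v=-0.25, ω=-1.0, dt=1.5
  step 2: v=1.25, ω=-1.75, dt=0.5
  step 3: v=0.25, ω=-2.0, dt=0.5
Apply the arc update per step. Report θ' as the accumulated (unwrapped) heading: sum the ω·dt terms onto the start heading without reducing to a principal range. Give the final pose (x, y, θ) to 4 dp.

(3.0820, -3.1357, -0.2334)

step 1: θ'=1.6416 (R=0.2500) → pose (2.7494, -3.7323, 1.6416)
step 2: θ'=0.7666 (R=-0.7143) → pose (2.9664, -3.1673, 0.7666)
step 3: θ'=-0.2334 (R=-0.1250) → pose (3.0820, -3.1357, -0.2334)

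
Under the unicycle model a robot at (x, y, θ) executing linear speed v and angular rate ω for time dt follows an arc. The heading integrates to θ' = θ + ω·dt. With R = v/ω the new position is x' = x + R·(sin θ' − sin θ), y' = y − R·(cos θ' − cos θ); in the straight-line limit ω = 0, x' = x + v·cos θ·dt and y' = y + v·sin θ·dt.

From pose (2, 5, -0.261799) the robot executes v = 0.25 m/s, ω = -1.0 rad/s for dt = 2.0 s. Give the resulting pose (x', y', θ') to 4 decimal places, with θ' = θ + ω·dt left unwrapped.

(2.1279, 4.5992, -2.2618)

θ' = -0.2618 + -1.0·2.0 = -2.2618
R = v/ω = 0.25/-1.0 = -0.2500
x' = 2 + -0.2500·(sin -2.2618 − sin -0.2618) = 2.1279
y' = 5 − -0.2500·(cos -2.2618 − cos -0.2618) = 4.5992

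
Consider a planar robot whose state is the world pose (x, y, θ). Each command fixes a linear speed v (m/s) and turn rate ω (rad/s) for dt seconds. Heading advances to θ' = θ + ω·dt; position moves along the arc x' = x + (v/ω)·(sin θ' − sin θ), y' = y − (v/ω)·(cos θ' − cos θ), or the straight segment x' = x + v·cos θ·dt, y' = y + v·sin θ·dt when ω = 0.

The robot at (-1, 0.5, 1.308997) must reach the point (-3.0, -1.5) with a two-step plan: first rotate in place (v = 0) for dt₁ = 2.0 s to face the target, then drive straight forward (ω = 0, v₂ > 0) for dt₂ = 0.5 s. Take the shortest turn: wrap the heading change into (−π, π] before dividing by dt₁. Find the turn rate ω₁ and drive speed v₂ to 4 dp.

heading to target = atan2(-1.5−0.5, -3−-1) = -2.3562
Δθ = wrap(-2.3562 − 1.3090) = 2.6180; ω₁ = Δθ/dt₁ = 1.3090
distance = √((-3−-1)² + (-1.5−0.5)²) = 2.8284; v₂ = distance/dt₂ = 5.6569

ω₁ = 1.3090, v₂ = 5.6569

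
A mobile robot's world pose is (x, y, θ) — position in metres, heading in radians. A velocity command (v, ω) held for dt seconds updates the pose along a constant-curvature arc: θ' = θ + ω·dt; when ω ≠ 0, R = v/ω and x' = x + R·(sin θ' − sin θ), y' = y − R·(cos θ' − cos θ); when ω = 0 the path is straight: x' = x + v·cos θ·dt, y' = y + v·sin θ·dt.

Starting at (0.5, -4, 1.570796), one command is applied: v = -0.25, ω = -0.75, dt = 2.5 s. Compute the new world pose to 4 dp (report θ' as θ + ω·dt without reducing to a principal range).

θ' = 1.5708 + -0.75·2.5 = -0.3042
R = v/ω = -0.25/-0.75 = 0.3333
x' = 0.5 + 0.3333·(sin -0.3042 − sin 1.5708) = 0.0668
y' = -4 − 0.3333·(cos -0.3042 − cos 1.5708) = -4.3180

(0.0668, -4.3180, -0.3042)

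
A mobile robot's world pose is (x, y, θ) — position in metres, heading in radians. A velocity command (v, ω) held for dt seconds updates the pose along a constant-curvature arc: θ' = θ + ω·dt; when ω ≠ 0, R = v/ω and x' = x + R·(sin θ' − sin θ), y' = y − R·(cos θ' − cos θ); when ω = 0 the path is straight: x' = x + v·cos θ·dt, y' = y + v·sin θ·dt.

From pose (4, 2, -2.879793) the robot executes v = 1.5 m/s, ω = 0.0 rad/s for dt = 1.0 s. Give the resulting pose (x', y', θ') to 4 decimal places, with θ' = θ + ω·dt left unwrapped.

θ' = -2.8798 + 0.0·1.0 = -2.8798
ω = 0 → straight: x' = 4 + 1.5·cos(-2.8798)·1.0 = 2.5511
y' = 2 + 1.5·sin(-2.8798)·1.0 = 1.6118

(2.5511, 1.6118, -2.8798)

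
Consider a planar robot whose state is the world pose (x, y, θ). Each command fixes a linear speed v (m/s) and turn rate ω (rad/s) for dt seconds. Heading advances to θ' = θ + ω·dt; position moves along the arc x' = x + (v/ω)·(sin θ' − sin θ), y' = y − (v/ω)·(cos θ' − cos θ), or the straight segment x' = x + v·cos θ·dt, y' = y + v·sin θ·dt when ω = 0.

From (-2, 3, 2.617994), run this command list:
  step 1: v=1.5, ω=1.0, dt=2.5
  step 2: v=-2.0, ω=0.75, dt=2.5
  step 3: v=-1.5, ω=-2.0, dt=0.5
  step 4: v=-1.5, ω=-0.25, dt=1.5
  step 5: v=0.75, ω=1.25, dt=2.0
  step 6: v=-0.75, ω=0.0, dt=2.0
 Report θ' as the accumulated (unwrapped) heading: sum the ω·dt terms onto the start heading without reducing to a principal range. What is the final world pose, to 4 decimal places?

step 1: θ'=5.1180 (R=1.5000) → pose (-4.1283, 1.1091, 5.1180)
step 2: θ'=6.9930 (R=-2.6667) → pose (-8.3164, 2.0795, 6.9930)
step 3: θ'=5.9930 (R=0.7500) → pose (-9.0198, 1.9298, 5.9930)
step 4: θ'=5.6180 (R=6.0000) → pose (-11.0062, 2.9581, 5.6180)
step 5: θ'=8.1180 (R=0.6000) → pose (-10.0567, 3.5867, 8.1180)
step 6: θ'=8.1180 (straight) → pose (-9.6653, 2.1387, 8.1180)

(-9.6653, 2.1387, 8.1180)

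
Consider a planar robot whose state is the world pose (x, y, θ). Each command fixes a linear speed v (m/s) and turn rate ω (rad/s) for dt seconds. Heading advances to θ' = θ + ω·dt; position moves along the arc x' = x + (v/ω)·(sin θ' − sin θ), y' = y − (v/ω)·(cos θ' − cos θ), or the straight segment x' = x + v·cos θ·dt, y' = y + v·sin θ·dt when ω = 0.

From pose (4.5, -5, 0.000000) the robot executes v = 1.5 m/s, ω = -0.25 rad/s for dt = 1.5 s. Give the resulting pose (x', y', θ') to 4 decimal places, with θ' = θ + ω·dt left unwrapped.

θ' = 0.0000 + -0.25·1.5 = -0.3750
R = v/ω = 1.5/-0.25 = -6.0000
x' = 4.5 + -6.0000·(sin -0.3750 − sin 0.0000) = 6.6976
y' = -5 − -6.0000·(cos -0.3750 − cos 0.0000) = -5.4170

(6.6976, -5.4170, -0.3750)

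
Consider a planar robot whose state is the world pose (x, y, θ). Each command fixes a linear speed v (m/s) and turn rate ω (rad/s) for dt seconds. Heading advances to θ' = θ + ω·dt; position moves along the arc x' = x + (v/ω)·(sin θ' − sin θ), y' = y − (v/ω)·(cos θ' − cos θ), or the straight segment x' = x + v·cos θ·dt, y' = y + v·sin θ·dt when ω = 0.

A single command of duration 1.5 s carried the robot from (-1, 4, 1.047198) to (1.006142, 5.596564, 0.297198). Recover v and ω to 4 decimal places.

v = 1.7500, ω = -0.5000

Δθ = 0.297198 − 1.047198 = -0.750000
ω = Δθ/dt = -0.750000/1.5 = -0.5000
R = Δx/(sin θ' − sin θ) = -3.5000
v = R·ω = -3.5000·-0.5000 = 1.7500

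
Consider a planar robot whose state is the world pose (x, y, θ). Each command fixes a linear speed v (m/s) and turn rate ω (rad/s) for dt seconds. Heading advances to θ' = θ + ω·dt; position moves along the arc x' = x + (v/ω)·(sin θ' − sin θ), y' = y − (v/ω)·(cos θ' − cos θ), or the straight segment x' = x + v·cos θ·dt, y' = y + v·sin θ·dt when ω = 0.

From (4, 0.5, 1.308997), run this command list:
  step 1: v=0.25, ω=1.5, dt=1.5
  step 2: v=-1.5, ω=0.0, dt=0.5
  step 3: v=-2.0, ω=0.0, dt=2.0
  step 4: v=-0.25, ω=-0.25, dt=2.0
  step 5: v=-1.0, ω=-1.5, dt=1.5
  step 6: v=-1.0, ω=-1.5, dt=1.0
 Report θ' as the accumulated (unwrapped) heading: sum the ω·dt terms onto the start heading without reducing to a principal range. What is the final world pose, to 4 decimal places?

(8.1216, 1.5254, -0.6910)

step 1: θ'=3.5590 (R=0.1667) → pose (3.7714, 0.6955, 3.5590)
step 2: θ'=3.5590 (straight) → pose (4.4571, 0.9995, 3.5590)
step 3: θ'=3.5590 (straight) → pose (8.1136, 2.6211, 3.5590)
step 4: θ'=3.0590 (R=1.0000) → pose (8.6015, 2.7035, 3.0590)
step 5: θ'=0.8090 (R=0.6667) → pose (9.0289, 1.5790, 0.8090)
step 6: θ'=-0.6910 (R=0.6667) → pose (8.1216, 1.5254, -0.6910)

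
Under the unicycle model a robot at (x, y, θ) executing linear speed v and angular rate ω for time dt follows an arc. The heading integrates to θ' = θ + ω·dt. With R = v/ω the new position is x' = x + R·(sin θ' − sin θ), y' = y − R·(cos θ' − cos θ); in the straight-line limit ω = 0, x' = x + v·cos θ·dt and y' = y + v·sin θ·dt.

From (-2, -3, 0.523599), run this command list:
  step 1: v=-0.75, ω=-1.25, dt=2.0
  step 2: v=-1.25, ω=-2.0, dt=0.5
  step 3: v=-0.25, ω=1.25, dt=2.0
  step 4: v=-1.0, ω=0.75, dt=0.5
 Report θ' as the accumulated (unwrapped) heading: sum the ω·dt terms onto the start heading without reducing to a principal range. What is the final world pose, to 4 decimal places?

step 1: θ'=-1.9764 (R=0.6000) → pose (-2.8513, -2.2436, -1.9764)
step 2: θ'=-2.9764 (R=0.6250) → pose (-2.3798, -1.8738, -2.9764)
step 3: θ'=-0.4764 (R=-0.2000) → pose (-2.3210, -1.4987, -0.4764)
step 4: θ'=-0.1014 (R=-1.3333) → pose (-2.7975, -1.3571, -0.1014)

(-2.7975, -1.3571, -0.1014)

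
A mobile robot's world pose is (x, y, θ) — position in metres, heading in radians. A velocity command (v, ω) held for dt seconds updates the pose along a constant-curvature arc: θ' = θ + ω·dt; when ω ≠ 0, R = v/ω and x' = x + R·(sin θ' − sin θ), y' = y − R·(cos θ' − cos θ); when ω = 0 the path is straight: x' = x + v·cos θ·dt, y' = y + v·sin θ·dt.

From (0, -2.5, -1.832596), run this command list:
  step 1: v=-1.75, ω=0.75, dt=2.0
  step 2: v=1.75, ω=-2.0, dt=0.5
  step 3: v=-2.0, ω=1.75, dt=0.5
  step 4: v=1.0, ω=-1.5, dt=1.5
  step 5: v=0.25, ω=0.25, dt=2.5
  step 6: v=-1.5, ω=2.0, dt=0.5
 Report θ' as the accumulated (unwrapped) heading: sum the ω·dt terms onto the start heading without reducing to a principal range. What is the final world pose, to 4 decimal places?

step 1: θ'=-0.3326 (R=-2.3333) → pose (-1.4920, 0.3094, -0.3326)
step 2: θ'=-1.3326 (R=-0.8750) → pose (-0.9274, -0.3112, -1.3326)
step 3: θ'=-0.4576 (R=-1.1429) → pose (-1.5331, 0.4444, -0.4576)
step 4: θ'=-2.7076 (R=-0.6667) → pose (-1.5473, -0.7585, -2.7076)
step 5: θ'=-2.0826 (R=1.0000) → pose (-1.9986, -1.1761, -2.0826)
step 6: θ'=-1.0826 (R=-0.7500) → pose (-1.9901, -0.4570, -1.0826)

(-1.9901, -0.4570, -1.0826)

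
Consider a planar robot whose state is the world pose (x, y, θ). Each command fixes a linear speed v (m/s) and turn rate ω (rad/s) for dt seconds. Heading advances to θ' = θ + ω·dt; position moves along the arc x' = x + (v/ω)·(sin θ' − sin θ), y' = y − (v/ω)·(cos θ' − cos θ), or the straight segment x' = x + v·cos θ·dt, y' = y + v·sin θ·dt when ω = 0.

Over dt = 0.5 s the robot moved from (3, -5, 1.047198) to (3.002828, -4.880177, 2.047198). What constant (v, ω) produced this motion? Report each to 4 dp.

Δθ = 2.047198 − 1.047198 = 1.000000
ω = Δθ/dt = 1.000000/0.5 = 2.0000
R = −Δy/(cos θ' − cos θ) = 0.1250
v = R·ω = 0.1250·2.0000 = 0.2500

v = 0.2500, ω = 2.0000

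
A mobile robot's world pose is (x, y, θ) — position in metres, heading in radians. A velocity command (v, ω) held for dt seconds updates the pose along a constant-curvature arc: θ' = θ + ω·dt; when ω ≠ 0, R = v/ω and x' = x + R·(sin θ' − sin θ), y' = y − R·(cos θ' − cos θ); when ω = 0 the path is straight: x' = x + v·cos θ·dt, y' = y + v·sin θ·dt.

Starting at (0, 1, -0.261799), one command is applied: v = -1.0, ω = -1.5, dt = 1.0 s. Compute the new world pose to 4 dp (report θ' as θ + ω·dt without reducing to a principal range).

θ' = -0.2618 + -1.5·1.0 = -1.7618
R = v/ω = -1.0/-1.5 = 0.6667
x' = 0 + 0.6667·(sin -1.7618 − sin -0.2618) = -0.4820
y' = 1 − 0.6667·(cos -1.7618 − cos -0.2618) = 1.7705

(-0.4820, 1.7705, -1.7618)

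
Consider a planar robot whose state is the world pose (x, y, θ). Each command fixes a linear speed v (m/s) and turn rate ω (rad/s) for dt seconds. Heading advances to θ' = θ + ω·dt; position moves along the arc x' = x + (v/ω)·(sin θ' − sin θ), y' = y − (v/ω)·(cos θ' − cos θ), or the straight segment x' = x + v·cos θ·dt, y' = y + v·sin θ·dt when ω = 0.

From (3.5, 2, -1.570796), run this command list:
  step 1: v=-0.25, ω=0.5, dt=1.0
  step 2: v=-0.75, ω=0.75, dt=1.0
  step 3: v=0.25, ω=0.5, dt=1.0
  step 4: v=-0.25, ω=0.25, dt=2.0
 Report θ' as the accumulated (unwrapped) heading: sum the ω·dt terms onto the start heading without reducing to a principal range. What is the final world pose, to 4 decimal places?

step 1: θ'=-1.0708 (R=-0.5000) → pose (3.4388, 2.2397, -1.0708)
step 2: θ'=-0.3208 (R=-1.0000) → pose (2.8765, 2.7093, -0.3208)
step 3: θ'=0.1792 (R=0.5000) → pose (3.1233, 2.6918, 0.1792)
step 4: θ'=0.6792 (R=-1.0000) → pose (2.6734, 2.4859, 0.6792)

(2.6734, 2.4859, 0.6792)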